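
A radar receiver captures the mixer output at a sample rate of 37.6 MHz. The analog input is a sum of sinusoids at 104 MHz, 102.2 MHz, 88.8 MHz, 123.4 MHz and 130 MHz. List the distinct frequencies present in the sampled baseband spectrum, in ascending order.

8.8 MHz, 10.6 MHz, 13.6 MHz, 17.2 MHz

fs/2 = 18.8 MHz.
104 MHz mod fs = 28.8 MHz.
28.8 MHz > fs/2 = 18.8 MHz, folds to fs − 28.8 MHz = 8.8 MHz.
102.2 MHz mod fs = 27 MHz.
27 MHz > fs/2 = 18.8 MHz, folds to fs − 27 MHz = 10.6 MHz.
88.8 MHz mod fs = 13.6 MHz.
13.6 MHz ≤ fs/2 = 18.8 MHz, appears at 13.6 MHz.
123.4 MHz mod fs = 10.6 MHz.
10.6 MHz ≤ fs/2 = 18.8 MHz, appears at 10.6 MHz.
130 MHz mod fs = 17.2 MHz.
17.2 MHz ≤ fs/2 = 18.8 MHz, appears at 17.2 MHz.
Distinct values: {8.8 MHz, 10.6 MHz, 13.6 MHz, 17.2 MHz}.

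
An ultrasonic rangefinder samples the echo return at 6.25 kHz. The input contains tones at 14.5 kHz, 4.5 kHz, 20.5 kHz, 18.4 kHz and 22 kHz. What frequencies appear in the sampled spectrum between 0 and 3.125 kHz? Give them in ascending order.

fs/2 = 3.125 kHz.
14.5 kHz mod fs = 2 kHz.
2 kHz ≤ fs/2 = 3.125 kHz, appears at 2 kHz.
4.5 kHz > fs/2 = 3.125 kHz, folds to fs − 4.5 kHz = 1.75 kHz.
20.5 kHz mod fs = 1.75 kHz.
1.75 kHz ≤ fs/2 = 3.125 kHz, appears at 1.75 kHz.
18.4 kHz mod fs = 5.9 kHz.
5.9 kHz > fs/2 = 3.125 kHz, folds to fs − 5.9 kHz = 0.35 kHz.
22 kHz mod fs = 3.25 kHz.
3.25 kHz > fs/2 = 3.125 kHz, folds to fs − 3.25 kHz = 3 kHz.
Distinct values: {0.35 kHz, 1.75 kHz, 2 kHz, 3 kHz}.

0.35 kHz, 1.75 kHz, 2 kHz, 3 kHz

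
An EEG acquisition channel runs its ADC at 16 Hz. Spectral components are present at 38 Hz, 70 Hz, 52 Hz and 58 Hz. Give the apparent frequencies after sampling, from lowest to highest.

fs/2 = 8 Hz.
38 Hz mod fs = 6 Hz.
6 Hz ≤ fs/2 = 8 Hz, appears at 6 Hz.
70 Hz mod fs = 6 Hz.
6 Hz ≤ fs/2 = 8 Hz, appears at 6 Hz.
52 Hz mod fs = 4 Hz.
4 Hz ≤ fs/2 = 8 Hz, appears at 4 Hz.
58 Hz mod fs = 10 Hz.
10 Hz > fs/2 = 8 Hz, folds to fs − 10 Hz = 6 Hz.
Distinct values: {4 Hz, 6 Hz}.

4 Hz, 6 Hz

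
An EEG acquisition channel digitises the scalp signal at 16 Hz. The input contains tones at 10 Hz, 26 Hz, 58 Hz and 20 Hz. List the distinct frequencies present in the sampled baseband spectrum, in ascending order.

4 Hz, 6 Hz

fs/2 = 8 Hz.
10 Hz > fs/2 = 8 Hz, folds to fs − 10 Hz = 6 Hz.
26 Hz mod fs = 10 Hz.
10 Hz > fs/2 = 8 Hz, folds to fs − 10 Hz = 6 Hz.
58 Hz mod fs = 10 Hz.
10 Hz > fs/2 = 8 Hz, folds to fs − 10 Hz = 6 Hz.
20 Hz mod fs = 4 Hz.
4 Hz ≤ fs/2 = 8 Hz, appears at 4 Hz.
Distinct values: {4 Hz, 6 Hz}.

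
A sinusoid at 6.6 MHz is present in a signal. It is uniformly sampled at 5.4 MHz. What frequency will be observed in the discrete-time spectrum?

1.2 MHz

6.6 MHz mod fs = 1.2 MHz.
1.2 MHz ≤ fs/2 = 2.7 MHz, appears at 1.2 MHz.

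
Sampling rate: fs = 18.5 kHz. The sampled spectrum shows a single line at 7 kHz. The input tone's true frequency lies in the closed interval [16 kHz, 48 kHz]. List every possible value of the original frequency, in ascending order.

25.5 kHz, 30 kHz, 44 kHz

Frequencies that alias to 7 kHz are k·fs ± 7 kHz for integer k ≥ 0.
k=0: 7 kHz.
k=1: 11.5 kHz, 25.5 kHz.
k=2: 30 kHz, 44 kHz.
k=3: 48.5 kHz, 62.5 kHz.
Within [16 kHz, 48 kHz]: 25.5 kHz, 30 kHz, 44 kHz.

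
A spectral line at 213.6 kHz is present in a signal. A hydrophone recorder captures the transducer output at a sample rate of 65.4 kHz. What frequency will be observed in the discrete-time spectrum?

213.6 kHz mod fs = 17.4 kHz.
17.4 kHz ≤ fs/2 = 32.7 kHz, appears at 17.4 kHz.

17.4 kHz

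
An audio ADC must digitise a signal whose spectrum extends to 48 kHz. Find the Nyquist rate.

Nyquist rate = 2 × 48 kHz = 96 kHz.

96 kHz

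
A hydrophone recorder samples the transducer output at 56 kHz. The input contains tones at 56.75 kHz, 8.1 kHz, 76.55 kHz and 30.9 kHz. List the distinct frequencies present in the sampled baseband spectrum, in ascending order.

0.75 kHz, 8.1 kHz, 20.55 kHz, 25.1 kHz

fs/2 = 28 kHz.
56.75 kHz mod fs = 0.75 kHz.
0.75 kHz ≤ fs/2 = 28 kHz, appears at 0.75 kHz.
8.1 kHz ≤ fs/2 = 28 kHz, passes unchanged.
76.55 kHz mod fs = 20.55 kHz.
20.55 kHz ≤ fs/2 = 28 kHz, appears at 20.55 kHz.
30.9 kHz > fs/2 = 28 kHz, folds to fs − 30.9 kHz = 25.1 kHz.
Distinct values: {0.75 kHz, 8.1 kHz, 20.55 kHz, 25.1 kHz}.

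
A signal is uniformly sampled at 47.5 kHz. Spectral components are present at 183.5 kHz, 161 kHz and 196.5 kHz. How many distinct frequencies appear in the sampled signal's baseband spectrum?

2

fs/2 = 23.75 kHz.
183.5 kHz mod fs = 41 kHz.
41 kHz > fs/2 = 23.75 kHz, folds to fs − 41 kHz = 6.5 kHz.
161 kHz mod fs = 18.5 kHz.
18.5 kHz ≤ fs/2 = 23.75 kHz, appears at 18.5 kHz.
196.5 kHz mod fs = 6.5 kHz.
6.5 kHz ≤ fs/2 = 23.75 kHz, appears at 6.5 kHz.
Distinct values: {6.5 kHz, 18.5 kHz} → 2.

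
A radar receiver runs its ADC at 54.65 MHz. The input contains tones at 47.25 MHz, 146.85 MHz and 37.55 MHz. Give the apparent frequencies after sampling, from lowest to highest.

fs/2 = 27.325 MHz.
47.25 MHz > fs/2 = 27.325 MHz, folds to fs − 47.25 MHz = 7.4 MHz.
146.85 MHz mod fs = 37.55 MHz.
37.55 MHz > fs/2 = 27.325 MHz, folds to fs − 37.55 MHz = 17.1 MHz.
37.55 MHz > fs/2 = 27.325 MHz, folds to fs − 37.55 MHz = 17.1 MHz.
Distinct values: {7.4 MHz, 17.1 MHz}.

7.4 MHz, 17.1 MHz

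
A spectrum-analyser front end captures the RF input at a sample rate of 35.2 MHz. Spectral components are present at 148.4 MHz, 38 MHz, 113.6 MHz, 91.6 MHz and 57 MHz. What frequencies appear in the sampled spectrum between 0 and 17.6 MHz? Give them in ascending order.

2.8 MHz, 7.6 MHz, 8 MHz, 13.4 MHz, 14 MHz

fs/2 = 17.6 MHz.
148.4 MHz mod fs = 7.6 MHz.
7.6 MHz ≤ fs/2 = 17.6 MHz, appears at 7.6 MHz.
38 MHz mod fs = 2.8 MHz.
2.8 MHz ≤ fs/2 = 17.6 MHz, appears at 2.8 MHz.
113.6 MHz mod fs = 8 MHz.
8 MHz ≤ fs/2 = 17.6 MHz, appears at 8 MHz.
91.6 MHz mod fs = 21.2 MHz.
21.2 MHz > fs/2 = 17.6 MHz, folds to fs − 21.2 MHz = 14 MHz.
57 MHz mod fs = 21.8 MHz.
21.8 MHz > fs/2 = 17.6 MHz, folds to fs − 21.8 MHz = 13.4 MHz.
Distinct values: {2.8 MHz, 7.6 MHz, 8 MHz, 13.4 MHz, 14 MHz}.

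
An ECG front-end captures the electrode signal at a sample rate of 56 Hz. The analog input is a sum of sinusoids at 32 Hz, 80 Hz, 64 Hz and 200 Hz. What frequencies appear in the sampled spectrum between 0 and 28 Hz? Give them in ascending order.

fs/2 = 28 Hz.
32 Hz > fs/2 = 28 Hz, folds to fs − 32 Hz = 24 Hz.
80 Hz mod fs = 24 Hz.
24 Hz ≤ fs/2 = 28 Hz, appears at 24 Hz.
64 Hz mod fs = 8 Hz.
8 Hz ≤ fs/2 = 28 Hz, appears at 8 Hz.
200 Hz mod fs = 32 Hz.
32 Hz > fs/2 = 28 Hz, folds to fs − 32 Hz = 24 Hz.
Distinct values: {8 Hz, 24 Hz}.

8 Hz, 24 Hz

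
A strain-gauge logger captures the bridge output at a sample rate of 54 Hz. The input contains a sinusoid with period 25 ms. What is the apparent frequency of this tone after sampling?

T = 25 ms → f = 1/T = 40 Hz.
40 Hz > fs/2 = 27 Hz, folds to fs − 40 Hz = 14 Hz.

14 Hz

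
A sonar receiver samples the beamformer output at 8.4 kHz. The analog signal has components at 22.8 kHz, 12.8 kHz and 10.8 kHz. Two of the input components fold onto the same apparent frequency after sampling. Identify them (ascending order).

fs/2 = 4.2 kHz.
22.8 kHz mod fs = 6 kHz.
6 kHz > fs/2 = 4.2 kHz, folds to fs − 6 kHz = 2.4 kHz.
12.8 kHz mod fs = 4.4 kHz.
4.4 kHz > fs/2 = 4.2 kHz, folds to fs − 4.4 kHz = 4 kHz.
10.8 kHz mod fs = 2.4 kHz.
2.4 kHz ≤ fs/2 = 4.2 kHz, appears at 2.4 kHz.
10.8 kHz and 22.8 kHz both map to 2.4 kHz.

10.8 kHz, 22.8 kHz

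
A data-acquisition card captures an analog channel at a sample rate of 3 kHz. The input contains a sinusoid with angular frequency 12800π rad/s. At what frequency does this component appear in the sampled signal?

0.4 kHz

ω = 12800π rad/s → f = ω/(2π) = 6400 Hz = 6.4 kHz.
6.4 kHz mod fs = 0.4 kHz.
0.4 kHz ≤ fs/2 = 1.5 kHz, appears at 0.4 kHz.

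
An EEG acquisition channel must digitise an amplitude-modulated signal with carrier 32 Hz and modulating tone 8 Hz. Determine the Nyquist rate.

AM sidebands sit at fc ± fm = 24 Hz and 40 Hz.
Highest-frequency component: 40 Hz.
Nyquist rate = 2 × 40 Hz = 80 Hz.

80 Hz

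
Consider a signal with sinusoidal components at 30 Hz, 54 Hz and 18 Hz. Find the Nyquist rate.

108 Hz

Highest-frequency component: 54 Hz.
Nyquist rate = 2 × 54 Hz = 108 Hz.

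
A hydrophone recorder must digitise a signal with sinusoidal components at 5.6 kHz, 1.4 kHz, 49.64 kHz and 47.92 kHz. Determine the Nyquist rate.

Highest-frequency component: 49.64 kHz.
Nyquist rate = 2 × 49.64 kHz = 99.28 kHz.

99.28 kHz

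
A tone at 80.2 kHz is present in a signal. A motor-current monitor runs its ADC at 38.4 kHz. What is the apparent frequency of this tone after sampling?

80.2 kHz mod fs = 3.4 kHz.
3.4 kHz ≤ fs/2 = 19.2 kHz, appears at 3.4 kHz.

3.4 kHz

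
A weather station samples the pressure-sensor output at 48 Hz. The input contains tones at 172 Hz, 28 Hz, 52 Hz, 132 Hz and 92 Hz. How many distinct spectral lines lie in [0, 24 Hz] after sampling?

3

fs/2 = 24 Hz.
172 Hz mod fs = 28 Hz.
28 Hz > fs/2 = 24 Hz, folds to fs − 28 Hz = 20 Hz.
28 Hz > fs/2 = 24 Hz, folds to fs − 28 Hz = 20 Hz.
52 Hz mod fs = 4 Hz.
4 Hz ≤ fs/2 = 24 Hz, appears at 4 Hz.
132 Hz mod fs = 36 Hz.
36 Hz > fs/2 = 24 Hz, folds to fs − 36 Hz = 12 Hz.
92 Hz mod fs = 44 Hz.
44 Hz > fs/2 = 24 Hz, folds to fs − 44 Hz = 4 Hz.
Distinct values: {4 Hz, 12 Hz, 20 Hz} → 3.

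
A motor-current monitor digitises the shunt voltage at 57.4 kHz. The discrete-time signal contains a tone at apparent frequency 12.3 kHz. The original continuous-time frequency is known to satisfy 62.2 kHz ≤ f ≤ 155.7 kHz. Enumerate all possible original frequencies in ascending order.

69.7 kHz, 102.5 kHz, 127.1 kHz

Frequencies that alias to 12.3 kHz are k·fs ± 12.3 kHz for integer k ≥ 0.
k=0: 12.3 kHz.
k=1: 45.1 kHz, 69.7 kHz.
k=2: 102.5 kHz, 127.1 kHz.
k=3: 159.9 kHz, 184.5 kHz.
Within [62.2 kHz, 155.7 kHz]: 69.7 kHz, 102.5 kHz, 127.1 kHz.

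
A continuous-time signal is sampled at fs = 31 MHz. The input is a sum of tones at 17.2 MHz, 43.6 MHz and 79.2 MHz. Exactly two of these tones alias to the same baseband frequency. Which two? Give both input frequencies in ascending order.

fs/2 = 15.5 MHz.
17.2 MHz > fs/2 = 15.5 MHz, folds to fs − 17.2 MHz = 13.8 MHz.
43.6 MHz mod fs = 12.6 MHz.
12.6 MHz ≤ fs/2 = 15.5 MHz, appears at 12.6 MHz.
79.2 MHz mod fs = 17.2 MHz.
17.2 MHz > fs/2 = 15.5 MHz, folds to fs − 17.2 MHz = 13.8 MHz.
17.2 MHz and 79.2 MHz both map to 13.8 MHz.

17.2 MHz, 79.2 MHz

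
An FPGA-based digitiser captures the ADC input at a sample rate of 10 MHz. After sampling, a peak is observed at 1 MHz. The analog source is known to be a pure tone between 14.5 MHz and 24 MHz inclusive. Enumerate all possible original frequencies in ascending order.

19 MHz, 21 MHz

Frequencies that alias to 1 MHz are k·fs ± 1 MHz for integer k ≥ 0.
k=0: 1 MHz.
k=1: 9 MHz, 11 MHz.
k=2: 19 MHz, 21 MHz.
k=3: 29 MHz, 31 MHz.
Within [14.5 MHz, 24 MHz]: 19 MHz, 21 MHz.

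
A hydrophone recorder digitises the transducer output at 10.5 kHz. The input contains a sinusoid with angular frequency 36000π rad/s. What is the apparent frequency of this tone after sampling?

3 kHz

ω = 36000π rad/s → f = ω/(2π) = 18000 Hz = 18 kHz.
18 kHz mod fs = 7.5 kHz.
7.5 kHz > fs/2 = 5.25 kHz, folds to fs − 7.5 kHz = 3 kHz.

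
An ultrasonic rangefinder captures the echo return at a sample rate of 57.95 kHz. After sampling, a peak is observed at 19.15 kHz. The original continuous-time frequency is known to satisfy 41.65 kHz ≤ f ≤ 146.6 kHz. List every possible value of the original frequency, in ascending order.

Frequencies that alias to 19.15 kHz are k·fs ± 19.15 kHz for integer k ≥ 0.
k=0: 19.15 kHz.
k=1: 38.8 kHz, 77.1 kHz.
k=2: 96.75 kHz, 135.05 kHz.
k=3: 154.7 kHz, 193 kHz.
Within [41.65 kHz, 146.6 kHz]: 77.1 kHz, 96.75 kHz, 135.05 kHz.

77.1 kHz, 96.75 kHz, 135.05 kHz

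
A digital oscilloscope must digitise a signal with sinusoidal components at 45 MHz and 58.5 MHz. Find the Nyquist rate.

117 MHz

Highest-frequency component: 58.5 MHz.
Nyquist rate = 2 × 58.5 MHz = 117 MHz.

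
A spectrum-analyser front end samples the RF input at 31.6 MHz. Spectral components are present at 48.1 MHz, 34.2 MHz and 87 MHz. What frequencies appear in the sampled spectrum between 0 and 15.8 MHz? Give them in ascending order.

2.6 MHz, 7.8 MHz, 15.1 MHz

fs/2 = 15.8 MHz.
48.1 MHz mod fs = 16.5 MHz.
16.5 MHz > fs/2 = 15.8 MHz, folds to fs − 16.5 MHz = 15.1 MHz.
34.2 MHz mod fs = 2.6 MHz.
2.6 MHz ≤ fs/2 = 15.8 MHz, appears at 2.6 MHz.
87 MHz mod fs = 23.8 MHz.
23.8 MHz > fs/2 = 15.8 MHz, folds to fs − 23.8 MHz = 7.8 MHz.
Distinct values: {2.6 MHz, 7.8 MHz, 15.1 MHz}.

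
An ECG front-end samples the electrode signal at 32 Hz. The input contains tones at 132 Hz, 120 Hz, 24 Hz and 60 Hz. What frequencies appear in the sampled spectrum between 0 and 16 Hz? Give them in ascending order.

4 Hz, 8 Hz

fs/2 = 16 Hz.
132 Hz mod fs = 4 Hz.
4 Hz ≤ fs/2 = 16 Hz, appears at 4 Hz.
120 Hz mod fs = 24 Hz.
24 Hz > fs/2 = 16 Hz, folds to fs − 24 Hz = 8 Hz.
24 Hz > fs/2 = 16 Hz, folds to fs − 24 Hz = 8 Hz.
60 Hz mod fs = 28 Hz.
28 Hz > fs/2 = 16 Hz, folds to fs − 28 Hz = 4 Hz.
Distinct values: {4 Hz, 8 Hz}.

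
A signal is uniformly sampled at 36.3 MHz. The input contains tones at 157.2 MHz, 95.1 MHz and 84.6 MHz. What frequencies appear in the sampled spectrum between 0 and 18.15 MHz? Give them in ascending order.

12 MHz, 13.8 MHz

fs/2 = 18.15 MHz.
157.2 MHz mod fs = 12 MHz.
12 MHz ≤ fs/2 = 18.15 MHz, appears at 12 MHz.
95.1 MHz mod fs = 22.5 MHz.
22.5 MHz > fs/2 = 18.15 MHz, folds to fs − 22.5 MHz = 13.8 MHz.
84.6 MHz mod fs = 12 MHz.
12 MHz ≤ fs/2 = 18.15 MHz, appears at 12 MHz.
Distinct values: {12 MHz, 13.8 MHz}.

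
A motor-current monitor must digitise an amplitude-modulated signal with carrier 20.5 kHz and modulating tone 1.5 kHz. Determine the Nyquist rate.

44 kHz

AM sidebands sit at fc ± fm = 19 kHz and 22 kHz.
Highest-frequency component: 22 kHz.
Nyquist rate = 2 × 22 kHz = 44 kHz.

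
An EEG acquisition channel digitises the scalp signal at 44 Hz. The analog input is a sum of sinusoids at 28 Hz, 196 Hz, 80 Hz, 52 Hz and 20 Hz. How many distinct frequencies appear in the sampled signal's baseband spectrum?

fs/2 = 22 Hz.
28 Hz > fs/2 = 22 Hz, folds to fs − 28 Hz = 16 Hz.
196 Hz mod fs = 20 Hz.
20 Hz ≤ fs/2 = 22 Hz, appears at 20 Hz.
80 Hz mod fs = 36 Hz.
36 Hz > fs/2 = 22 Hz, folds to fs − 36 Hz = 8 Hz.
52 Hz mod fs = 8 Hz.
8 Hz ≤ fs/2 = 22 Hz, appears at 8 Hz.
20 Hz ≤ fs/2 = 22 Hz, passes unchanged.
Distinct values: {8 Hz, 16 Hz, 20 Hz} → 3.

3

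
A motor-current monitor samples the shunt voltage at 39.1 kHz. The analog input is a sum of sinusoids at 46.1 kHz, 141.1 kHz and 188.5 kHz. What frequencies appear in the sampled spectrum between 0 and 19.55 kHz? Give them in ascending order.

fs/2 = 19.55 kHz.
46.1 kHz mod fs = 7 kHz.
7 kHz ≤ fs/2 = 19.55 kHz, appears at 7 kHz.
141.1 kHz mod fs = 23.8 kHz.
23.8 kHz > fs/2 = 19.55 kHz, folds to fs − 23.8 kHz = 15.3 kHz.
188.5 kHz mod fs = 32.1 kHz.
32.1 kHz > fs/2 = 19.55 kHz, folds to fs − 32.1 kHz = 7 kHz.
Distinct values: {7 kHz, 15.3 kHz}.

7 kHz, 15.3 kHz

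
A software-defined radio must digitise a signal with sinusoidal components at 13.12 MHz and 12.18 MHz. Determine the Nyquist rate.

26.24 MHz

Highest-frequency component: 13.12 MHz.
Nyquist rate = 2 × 13.12 MHz = 26.24 MHz.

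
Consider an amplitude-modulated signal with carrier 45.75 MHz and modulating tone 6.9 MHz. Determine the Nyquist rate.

105.3 MHz

AM sidebands sit at fc ± fm = 38.85 MHz and 52.65 MHz.
Highest-frequency component: 52.65 MHz.
Nyquist rate = 2 × 52.65 MHz = 105.3 MHz.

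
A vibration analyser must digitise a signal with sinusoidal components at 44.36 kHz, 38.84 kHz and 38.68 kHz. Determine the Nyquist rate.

Highest-frequency component: 44.36 kHz.
Nyquist rate = 2 × 44.36 kHz = 88.72 kHz.

88.72 kHz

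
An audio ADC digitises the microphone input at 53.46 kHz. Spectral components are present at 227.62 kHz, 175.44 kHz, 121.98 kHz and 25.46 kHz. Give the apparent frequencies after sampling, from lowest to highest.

13.78 kHz, 15.06 kHz, 25.46 kHz

fs/2 = 26.73 kHz.
227.62 kHz mod fs = 13.78 kHz.
13.78 kHz ≤ fs/2 = 26.73 kHz, appears at 13.78 kHz.
175.44 kHz mod fs = 15.06 kHz.
15.06 kHz ≤ fs/2 = 26.73 kHz, appears at 15.06 kHz.
121.98 kHz mod fs = 15.06 kHz.
15.06 kHz ≤ fs/2 = 26.73 kHz, appears at 15.06 kHz.
25.46 kHz ≤ fs/2 = 26.73 kHz, passes unchanged.
Distinct values: {13.78 kHz, 15.06 kHz, 25.46 kHz}.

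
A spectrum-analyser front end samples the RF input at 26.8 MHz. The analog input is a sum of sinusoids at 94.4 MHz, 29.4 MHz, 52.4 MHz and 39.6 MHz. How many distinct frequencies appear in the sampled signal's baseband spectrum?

3

fs/2 = 13.4 MHz.
94.4 MHz mod fs = 14 MHz.
14 MHz > fs/2 = 13.4 MHz, folds to fs − 14 MHz = 12.8 MHz.
29.4 MHz mod fs = 2.6 MHz.
2.6 MHz ≤ fs/2 = 13.4 MHz, appears at 2.6 MHz.
52.4 MHz mod fs = 25.6 MHz.
25.6 MHz > fs/2 = 13.4 MHz, folds to fs − 25.6 MHz = 1.2 MHz.
39.6 MHz mod fs = 12.8 MHz.
12.8 MHz ≤ fs/2 = 13.4 MHz, appears at 12.8 MHz.
Distinct values: {1.2 MHz, 2.6 MHz, 12.8 MHz} → 3.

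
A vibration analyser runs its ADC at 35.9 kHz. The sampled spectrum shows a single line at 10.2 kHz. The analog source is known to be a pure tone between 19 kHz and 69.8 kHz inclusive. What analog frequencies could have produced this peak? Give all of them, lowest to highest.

Frequencies that alias to 10.2 kHz are k·fs ± 10.2 kHz for integer k ≥ 0.
k=0: 10.2 kHz.
k=1: 25.7 kHz, 46.1 kHz.
k=2: 61.6 kHz, 82 kHz.
k=3: 97.5 kHz, 117.9 kHz.
Within [19 kHz, 69.8 kHz]: 25.7 kHz, 46.1 kHz, 61.6 kHz.

25.7 kHz, 46.1 kHz, 61.6 kHz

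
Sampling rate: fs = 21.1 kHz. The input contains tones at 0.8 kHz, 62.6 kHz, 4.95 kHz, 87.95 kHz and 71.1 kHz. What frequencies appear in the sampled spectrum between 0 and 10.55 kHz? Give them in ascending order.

0.7 kHz, 0.8 kHz, 3.55 kHz, 4.95 kHz, 7.8 kHz

fs/2 = 10.55 kHz.
0.8 kHz ≤ fs/2 = 10.55 kHz, passes unchanged.
62.6 kHz mod fs = 20.4 kHz.
20.4 kHz > fs/2 = 10.55 kHz, folds to fs − 20.4 kHz = 0.7 kHz.
4.95 kHz ≤ fs/2 = 10.55 kHz, passes unchanged.
87.95 kHz mod fs = 3.55 kHz.
3.55 kHz ≤ fs/2 = 10.55 kHz, appears at 3.55 kHz.
71.1 kHz mod fs = 7.8 kHz.
7.8 kHz ≤ fs/2 = 10.55 kHz, appears at 7.8 kHz.
Distinct values: {0.7 kHz, 0.8 kHz, 3.55 kHz, 4.95 kHz, 7.8 kHz}.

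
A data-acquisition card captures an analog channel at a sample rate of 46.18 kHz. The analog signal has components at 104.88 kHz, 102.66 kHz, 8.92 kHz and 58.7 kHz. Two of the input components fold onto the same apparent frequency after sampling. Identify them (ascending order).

fs/2 = 23.09 kHz.
104.88 kHz mod fs = 12.52 kHz.
12.52 kHz ≤ fs/2 = 23.09 kHz, appears at 12.52 kHz.
102.66 kHz mod fs = 10.3 kHz.
10.3 kHz ≤ fs/2 = 23.09 kHz, appears at 10.3 kHz.
8.92 kHz ≤ fs/2 = 23.09 kHz, passes unchanged.
58.7 kHz mod fs = 12.52 kHz.
12.52 kHz ≤ fs/2 = 23.09 kHz, appears at 12.52 kHz.
58.7 kHz and 104.88 kHz both map to 12.52 kHz.

58.7 kHz, 104.88 kHz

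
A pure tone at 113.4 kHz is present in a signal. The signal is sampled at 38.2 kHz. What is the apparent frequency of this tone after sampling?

1.2 kHz

113.4 kHz mod fs = 37 kHz.
37 kHz > fs/2 = 19.1 kHz, folds to fs − 37 kHz = 1.2 kHz.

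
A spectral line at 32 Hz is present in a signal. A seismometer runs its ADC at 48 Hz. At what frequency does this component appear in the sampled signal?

16 Hz

32 Hz > fs/2 = 24 Hz, folds to fs − 32 Hz = 16 Hz.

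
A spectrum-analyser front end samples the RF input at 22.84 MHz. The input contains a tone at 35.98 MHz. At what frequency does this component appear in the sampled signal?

35.98 MHz mod fs = 13.14 MHz.
13.14 MHz > fs/2 = 11.42 MHz, folds to fs − 13.14 MHz = 9.7 MHz.

9.7 MHz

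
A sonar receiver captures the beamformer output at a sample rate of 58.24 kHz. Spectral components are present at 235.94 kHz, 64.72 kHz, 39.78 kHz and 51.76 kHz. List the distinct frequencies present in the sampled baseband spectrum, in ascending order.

2.98 kHz, 6.48 kHz, 18.46 kHz

fs/2 = 29.12 kHz.
235.94 kHz mod fs = 2.98 kHz.
2.98 kHz ≤ fs/2 = 29.12 kHz, appears at 2.98 kHz.
64.72 kHz mod fs = 6.48 kHz.
6.48 kHz ≤ fs/2 = 29.12 kHz, appears at 6.48 kHz.
39.78 kHz > fs/2 = 29.12 kHz, folds to fs − 39.78 kHz = 18.46 kHz.
51.76 kHz > fs/2 = 29.12 kHz, folds to fs − 51.76 kHz = 6.48 kHz.
Distinct values: {2.98 kHz, 6.48 kHz, 18.46 kHz}.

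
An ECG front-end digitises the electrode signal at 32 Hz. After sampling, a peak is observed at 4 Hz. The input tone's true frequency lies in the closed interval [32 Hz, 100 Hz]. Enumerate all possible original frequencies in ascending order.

36 Hz, 60 Hz, 68 Hz, 92 Hz, 100 Hz

Frequencies that alias to 4 Hz are k·fs ± 4 Hz for integer k ≥ 0.
k=0: 4 Hz.
k=1: 28 Hz, 36 Hz.
k=2: 60 Hz, 68 Hz.
k=3: 92 Hz, 100 Hz.
k=4: 124 Hz, 132 Hz.
Within [32 Hz, 100 Hz]: 36 Hz, 60 Hz, 68 Hz, 92 Hz, 100 Hz.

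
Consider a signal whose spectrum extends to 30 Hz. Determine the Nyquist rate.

60 Hz

Nyquist rate = 2 × 30 Hz = 60 Hz.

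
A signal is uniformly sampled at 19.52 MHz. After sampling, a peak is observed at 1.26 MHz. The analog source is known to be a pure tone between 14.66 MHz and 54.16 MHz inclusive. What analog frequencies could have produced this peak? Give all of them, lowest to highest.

18.26 MHz, 20.78 MHz, 37.78 MHz, 40.3 MHz

Frequencies that alias to 1.26 MHz are k·fs ± 1.26 MHz for integer k ≥ 0.
k=0: 1.26 MHz.
k=1: 18.26 MHz, 20.78 MHz.
k=2: 37.78 MHz, 40.3 MHz.
k=3: 57.3 MHz, 59.82 MHz.
Within [14.66 MHz, 54.16 MHz]: 18.26 MHz, 20.78 MHz, 37.78 MHz, 40.3 MHz.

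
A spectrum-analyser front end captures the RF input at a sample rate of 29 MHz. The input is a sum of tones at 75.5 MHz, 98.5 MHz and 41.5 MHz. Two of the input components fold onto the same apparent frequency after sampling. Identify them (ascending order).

75.5 MHz, 98.5 MHz

fs/2 = 14.5 MHz.
75.5 MHz mod fs = 17.5 MHz.
17.5 MHz > fs/2 = 14.5 MHz, folds to fs − 17.5 MHz = 11.5 MHz.
98.5 MHz mod fs = 11.5 MHz.
11.5 MHz ≤ fs/2 = 14.5 MHz, appears at 11.5 MHz.
41.5 MHz mod fs = 12.5 MHz.
12.5 MHz ≤ fs/2 = 14.5 MHz, appears at 12.5 MHz.
75.5 MHz and 98.5 MHz both map to 11.5 MHz.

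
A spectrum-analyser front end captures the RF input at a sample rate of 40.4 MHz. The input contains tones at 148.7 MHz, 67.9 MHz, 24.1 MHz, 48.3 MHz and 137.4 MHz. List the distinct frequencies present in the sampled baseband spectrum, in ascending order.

7.9 MHz, 12.9 MHz, 16.2 MHz, 16.3 MHz

fs/2 = 20.2 MHz.
148.7 MHz mod fs = 27.5 MHz.
27.5 MHz > fs/2 = 20.2 MHz, folds to fs − 27.5 MHz = 12.9 MHz.
67.9 MHz mod fs = 27.5 MHz.
27.5 MHz > fs/2 = 20.2 MHz, folds to fs − 27.5 MHz = 12.9 MHz.
24.1 MHz > fs/2 = 20.2 MHz, folds to fs − 24.1 MHz = 16.3 MHz.
48.3 MHz mod fs = 7.9 MHz.
7.9 MHz ≤ fs/2 = 20.2 MHz, appears at 7.9 MHz.
137.4 MHz mod fs = 16.2 MHz.
16.2 MHz ≤ fs/2 = 20.2 MHz, appears at 16.2 MHz.
Distinct values: {7.9 MHz, 12.9 MHz, 16.2 MHz, 16.3 MHz}.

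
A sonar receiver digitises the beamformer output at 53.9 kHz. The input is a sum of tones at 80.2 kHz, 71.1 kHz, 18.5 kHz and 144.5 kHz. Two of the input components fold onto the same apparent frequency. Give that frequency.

fs/2 = 26.95 kHz.
80.2 kHz mod fs = 26.3 kHz.
26.3 kHz ≤ fs/2 = 26.95 kHz, appears at 26.3 kHz.
71.1 kHz mod fs = 17.2 kHz.
17.2 kHz ≤ fs/2 = 26.95 kHz, appears at 17.2 kHz.
18.5 kHz ≤ fs/2 = 26.95 kHz, passes unchanged.
144.5 kHz mod fs = 36.7 kHz.
36.7 kHz > fs/2 = 26.95 kHz, folds to fs − 36.7 kHz = 17.2 kHz.
71.1 kHz and 144.5 kHz both map to 17.2 kHz.

17.2 kHz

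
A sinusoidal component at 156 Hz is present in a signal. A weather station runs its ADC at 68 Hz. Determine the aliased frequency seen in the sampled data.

156 Hz mod fs = 20 Hz.
20 Hz ≤ fs/2 = 34 Hz, appears at 20 Hz.

20 Hz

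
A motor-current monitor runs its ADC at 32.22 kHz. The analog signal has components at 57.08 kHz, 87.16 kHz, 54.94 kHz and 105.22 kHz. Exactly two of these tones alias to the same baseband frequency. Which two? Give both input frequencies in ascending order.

fs/2 = 16.11 kHz.
57.08 kHz mod fs = 24.86 kHz.
24.86 kHz > fs/2 = 16.11 kHz, folds to fs − 24.86 kHz = 7.36 kHz.
87.16 kHz mod fs = 22.72 kHz.
22.72 kHz > fs/2 = 16.11 kHz, folds to fs − 22.72 kHz = 9.5 kHz.
54.94 kHz mod fs = 22.72 kHz.
22.72 kHz > fs/2 = 16.11 kHz, folds to fs − 22.72 kHz = 9.5 kHz.
105.22 kHz mod fs = 8.56 kHz.
8.56 kHz ≤ fs/2 = 16.11 kHz, appears at 8.56 kHz.
54.94 kHz and 87.16 kHz both map to 9.5 kHz.

54.94 kHz, 87.16 kHz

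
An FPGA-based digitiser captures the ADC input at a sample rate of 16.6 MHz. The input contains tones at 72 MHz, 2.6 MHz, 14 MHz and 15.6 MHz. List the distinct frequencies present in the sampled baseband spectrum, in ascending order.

fs/2 = 8.3 MHz.
72 MHz mod fs = 5.6 MHz.
5.6 MHz ≤ fs/2 = 8.3 MHz, appears at 5.6 MHz.
2.6 MHz ≤ fs/2 = 8.3 MHz, passes unchanged.
14 MHz > fs/2 = 8.3 MHz, folds to fs − 14 MHz = 2.6 MHz.
15.6 MHz > fs/2 = 8.3 MHz, folds to fs − 15.6 MHz = 1 MHz.
Distinct values: {1 MHz, 2.6 MHz, 5.6 MHz}.

1 MHz, 2.6 MHz, 5.6 MHz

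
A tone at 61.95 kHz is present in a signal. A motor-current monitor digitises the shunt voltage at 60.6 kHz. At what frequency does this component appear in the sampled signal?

1.35 kHz

61.95 kHz mod fs = 1.35 kHz.
1.35 kHz ≤ fs/2 = 30.3 kHz, appears at 1.35 kHz.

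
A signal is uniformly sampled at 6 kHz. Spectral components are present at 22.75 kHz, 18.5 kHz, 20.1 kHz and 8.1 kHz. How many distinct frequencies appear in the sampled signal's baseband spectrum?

3

fs/2 = 3 kHz.
22.75 kHz mod fs = 4.75 kHz.
4.75 kHz > fs/2 = 3 kHz, folds to fs − 4.75 kHz = 1.25 kHz.
18.5 kHz mod fs = 0.5 kHz.
0.5 kHz ≤ fs/2 = 3 kHz, appears at 0.5 kHz.
20.1 kHz mod fs = 2.1 kHz.
2.1 kHz ≤ fs/2 = 3 kHz, appears at 2.1 kHz.
8.1 kHz mod fs = 2.1 kHz.
2.1 kHz ≤ fs/2 = 3 kHz, appears at 2.1 kHz.
Distinct values: {0.5 kHz, 1.25 kHz, 2.1 kHz} → 3.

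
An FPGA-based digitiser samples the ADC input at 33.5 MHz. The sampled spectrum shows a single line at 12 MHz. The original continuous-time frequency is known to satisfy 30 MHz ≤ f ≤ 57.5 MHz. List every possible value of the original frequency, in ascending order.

45.5 MHz, 55 MHz

Frequencies that alias to 12 MHz are k·fs ± 12 MHz for integer k ≥ 0.
k=0: 12 MHz.
k=1: 21.5 MHz, 45.5 MHz.
k=2: 55 MHz, 79 MHz.
k=3: 88.5 MHz, 112.5 MHz.
Within [30 MHz, 57.5 MHz]: 45.5 MHz, 55 MHz.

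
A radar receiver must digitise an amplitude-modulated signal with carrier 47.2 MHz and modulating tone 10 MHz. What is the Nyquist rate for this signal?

AM sidebands sit at fc ± fm = 37.2 MHz and 57.2 MHz.
Highest-frequency component: 57.2 MHz.
Nyquist rate = 2 × 57.2 MHz = 114.4 MHz.

114.4 MHz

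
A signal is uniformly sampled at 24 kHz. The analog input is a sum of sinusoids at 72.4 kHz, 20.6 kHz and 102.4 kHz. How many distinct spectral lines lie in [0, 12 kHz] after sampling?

3

fs/2 = 12 kHz.
72.4 kHz mod fs = 0.4 kHz.
0.4 kHz ≤ fs/2 = 12 kHz, appears at 0.4 kHz.
20.6 kHz > fs/2 = 12 kHz, folds to fs − 20.6 kHz = 3.4 kHz.
102.4 kHz mod fs = 6.4 kHz.
6.4 kHz ≤ fs/2 = 12 kHz, appears at 6.4 kHz.
Distinct values: {0.4 kHz, 3.4 kHz, 6.4 kHz} → 3.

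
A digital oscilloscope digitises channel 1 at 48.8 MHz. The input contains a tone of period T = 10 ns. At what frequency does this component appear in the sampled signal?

T = 10 ns → f = 1/T = 100 MHz.
100 MHz mod fs = 2.4 MHz.
2.4 MHz ≤ fs/2 = 24.4 MHz, appears at 2.4 MHz.

2.4 MHz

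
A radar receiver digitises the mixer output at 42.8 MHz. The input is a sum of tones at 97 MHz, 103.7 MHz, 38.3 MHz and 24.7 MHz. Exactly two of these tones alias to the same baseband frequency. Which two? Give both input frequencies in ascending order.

fs/2 = 21.4 MHz.
97 MHz mod fs = 11.4 MHz.
11.4 MHz ≤ fs/2 = 21.4 MHz, appears at 11.4 MHz.
103.7 MHz mod fs = 18.1 MHz.
18.1 MHz ≤ fs/2 = 21.4 MHz, appears at 18.1 MHz.
38.3 MHz > fs/2 = 21.4 MHz, folds to fs − 38.3 MHz = 4.5 MHz.
24.7 MHz > fs/2 = 21.4 MHz, folds to fs − 24.7 MHz = 18.1 MHz.
24.7 MHz and 103.7 MHz both map to 18.1 MHz.

24.7 MHz, 103.7 MHz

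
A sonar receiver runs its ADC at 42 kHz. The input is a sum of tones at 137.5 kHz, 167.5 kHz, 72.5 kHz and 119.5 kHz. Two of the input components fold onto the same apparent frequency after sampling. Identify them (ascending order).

72.5 kHz, 137.5 kHz

fs/2 = 21 kHz.
137.5 kHz mod fs = 11.5 kHz.
11.5 kHz ≤ fs/2 = 21 kHz, appears at 11.5 kHz.
167.5 kHz mod fs = 41.5 kHz.
41.5 kHz > fs/2 = 21 kHz, folds to fs − 41.5 kHz = 0.5 kHz.
72.5 kHz mod fs = 30.5 kHz.
30.5 kHz > fs/2 = 21 kHz, folds to fs − 30.5 kHz = 11.5 kHz.
119.5 kHz mod fs = 35.5 kHz.
35.5 kHz > fs/2 = 21 kHz, folds to fs − 35.5 kHz = 6.5 kHz.
72.5 kHz and 137.5 kHz both map to 11.5 kHz.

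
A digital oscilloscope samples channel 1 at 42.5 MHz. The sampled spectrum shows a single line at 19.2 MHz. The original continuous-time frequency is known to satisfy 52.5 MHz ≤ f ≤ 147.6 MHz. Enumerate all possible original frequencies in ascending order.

61.7 MHz, 65.8 MHz, 104.2 MHz, 108.3 MHz, 146.7 MHz

Frequencies that alias to 19.2 MHz are k·fs ± 19.2 MHz for integer k ≥ 0.
k=0: 19.2 MHz.
k=1: 23.3 MHz, 61.7 MHz.
k=2: 65.8 MHz, 104.2 MHz.
k=3: 108.3 MHz, 146.7 MHz.
k=4: 150.8 MHz, 189.2 MHz.
Within [52.5 MHz, 147.6 MHz]: 61.7 MHz, 65.8 MHz, 104.2 MHz, 108.3 MHz, 146.7 MHz.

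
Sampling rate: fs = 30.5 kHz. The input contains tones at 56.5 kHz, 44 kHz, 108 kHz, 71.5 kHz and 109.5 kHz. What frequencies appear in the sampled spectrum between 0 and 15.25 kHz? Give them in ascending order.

4.5 kHz, 10.5 kHz, 12.5 kHz, 13.5 kHz, 14 kHz

fs/2 = 15.25 kHz.
56.5 kHz mod fs = 26 kHz.
26 kHz > fs/2 = 15.25 kHz, folds to fs − 26 kHz = 4.5 kHz.
44 kHz mod fs = 13.5 kHz.
13.5 kHz ≤ fs/2 = 15.25 kHz, appears at 13.5 kHz.
108 kHz mod fs = 16.5 kHz.
16.5 kHz > fs/2 = 15.25 kHz, folds to fs − 16.5 kHz = 14 kHz.
71.5 kHz mod fs = 10.5 kHz.
10.5 kHz ≤ fs/2 = 15.25 kHz, appears at 10.5 kHz.
109.5 kHz mod fs = 18 kHz.
18 kHz > fs/2 = 15.25 kHz, folds to fs − 18 kHz = 12.5 kHz.
Distinct values: {4.5 kHz, 10.5 kHz, 12.5 kHz, 13.5 kHz, 14 kHz}.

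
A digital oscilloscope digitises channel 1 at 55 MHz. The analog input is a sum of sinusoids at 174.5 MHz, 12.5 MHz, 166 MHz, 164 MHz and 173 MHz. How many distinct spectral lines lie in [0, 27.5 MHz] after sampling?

fs/2 = 27.5 MHz.
174.5 MHz mod fs = 9.5 MHz.
9.5 MHz ≤ fs/2 = 27.5 MHz, appears at 9.5 MHz.
12.5 MHz ≤ fs/2 = 27.5 MHz, passes unchanged.
166 MHz mod fs = 1 MHz.
1 MHz ≤ fs/2 = 27.5 MHz, appears at 1 MHz.
164 MHz mod fs = 54 MHz.
54 MHz > fs/2 = 27.5 MHz, folds to fs − 54 MHz = 1 MHz.
173 MHz mod fs = 8 MHz.
8 MHz ≤ fs/2 = 27.5 MHz, appears at 8 MHz.
Distinct values: {1 MHz, 8 MHz, 9.5 MHz, 12.5 MHz} → 4.

4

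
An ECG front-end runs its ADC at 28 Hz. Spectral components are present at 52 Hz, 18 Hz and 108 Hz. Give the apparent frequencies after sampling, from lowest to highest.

4 Hz, 10 Hz

fs/2 = 14 Hz.
52 Hz mod fs = 24 Hz.
24 Hz > fs/2 = 14 Hz, folds to fs − 24 Hz = 4 Hz.
18 Hz > fs/2 = 14 Hz, folds to fs − 18 Hz = 10 Hz.
108 Hz mod fs = 24 Hz.
24 Hz > fs/2 = 14 Hz, folds to fs − 24 Hz = 4 Hz.
Distinct values: {4 Hz, 10 Hz}.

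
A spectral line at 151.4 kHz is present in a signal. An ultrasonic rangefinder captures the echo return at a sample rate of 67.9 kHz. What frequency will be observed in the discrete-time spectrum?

15.6 kHz

151.4 kHz mod fs = 15.6 kHz.
15.6 kHz ≤ fs/2 = 33.95 kHz, appears at 15.6 kHz.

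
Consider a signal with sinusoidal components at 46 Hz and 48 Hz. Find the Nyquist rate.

96 Hz

Highest-frequency component: 48 Hz.
Nyquist rate = 2 × 48 Hz = 96 Hz.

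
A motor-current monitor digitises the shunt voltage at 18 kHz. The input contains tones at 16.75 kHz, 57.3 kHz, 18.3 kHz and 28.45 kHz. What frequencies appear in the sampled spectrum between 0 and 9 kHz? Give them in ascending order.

fs/2 = 9 kHz.
16.75 kHz > fs/2 = 9 kHz, folds to fs − 16.75 kHz = 1.25 kHz.
57.3 kHz mod fs = 3.3 kHz.
3.3 kHz ≤ fs/2 = 9 kHz, appears at 3.3 kHz.
18.3 kHz mod fs = 0.3 kHz.
0.3 kHz ≤ fs/2 = 9 kHz, appears at 0.3 kHz.
28.45 kHz mod fs = 10.45 kHz.
10.45 kHz > fs/2 = 9 kHz, folds to fs − 10.45 kHz = 7.55 kHz.
Distinct values: {0.3 kHz, 1.25 kHz, 3.3 kHz, 7.55 kHz}.

0.3 kHz, 1.25 kHz, 3.3 kHz, 7.55 kHz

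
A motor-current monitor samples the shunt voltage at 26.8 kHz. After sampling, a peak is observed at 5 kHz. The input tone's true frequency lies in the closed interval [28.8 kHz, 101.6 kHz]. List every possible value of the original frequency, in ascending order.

Frequencies that alias to 5 kHz are k·fs ± 5 kHz for integer k ≥ 0.
k=0: 5 kHz.
k=1: 21.8 kHz, 31.8 kHz.
k=2: 48.6 kHz, 58.6 kHz.
k=3: 75.4 kHz, 85.4 kHz.
k=4: 102.2 kHz, 112.2 kHz.
Within [28.8 kHz, 101.6 kHz]: 31.8 kHz, 48.6 kHz, 58.6 kHz, 75.4 kHz, 85.4 kHz.

31.8 kHz, 48.6 kHz, 58.6 kHz, 75.4 kHz, 85.4 kHz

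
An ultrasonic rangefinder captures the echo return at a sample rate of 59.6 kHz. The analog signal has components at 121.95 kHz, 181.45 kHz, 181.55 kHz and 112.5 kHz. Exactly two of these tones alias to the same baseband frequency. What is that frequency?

2.75 kHz

fs/2 = 29.8 kHz.
121.95 kHz mod fs = 2.75 kHz.
2.75 kHz ≤ fs/2 = 29.8 kHz, appears at 2.75 kHz.
181.45 kHz mod fs = 2.65 kHz.
2.65 kHz ≤ fs/2 = 29.8 kHz, appears at 2.65 kHz.
181.55 kHz mod fs = 2.75 kHz.
2.75 kHz ≤ fs/2 = 29.8 kHz, appears at 2.75 kHz.
112.5 kHz mod fs = 52.9 kHz.
52.9 kHz > fs/2 = 29.8 kHz, folds to fs − 52.9 kHz = 6.7 kHz.
121.95 kHz and 181.55 kHz both map to 2.75 kHz.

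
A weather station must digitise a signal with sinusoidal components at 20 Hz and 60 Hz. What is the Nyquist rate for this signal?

Highest-frequency component: 60 Hz.
Nyquist rate = 2 × 60 Hz = 120 Hz.

120 Hz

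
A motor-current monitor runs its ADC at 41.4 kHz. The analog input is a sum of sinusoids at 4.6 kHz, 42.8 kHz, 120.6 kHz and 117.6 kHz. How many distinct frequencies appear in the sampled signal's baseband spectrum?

fs/2 = 20.7 kHz.
4.6 kHz ≤ fs/2 = 20.7 kHz, passes unchanged.
42.8 kHz mod fs = 1.4 kHz.
1.4 kHz ≤ fs/2 = 20.7 kHz, appears at 1.4 kHz.
120.6 kHz mod fs = 37.8 kHz.
37.8 kHz > fs/2 = 20.7 kHz, folds to fs − 37.8 kHz = 3.6 kHz.
117.6 kHz mod fs = 34.8 kHz.
34.8 kHz > fs/2 = 20.7 kHz, folds to fs − 34.8 kHz = 6.6 kHz.
Distinct values: {1.4 kHz, 3.6 kHz, 4.6 kHz, 6.6 kHz} → 4.

4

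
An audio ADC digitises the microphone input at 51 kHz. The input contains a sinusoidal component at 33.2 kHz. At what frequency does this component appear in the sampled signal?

17.8 kHz

33.2 kHz > fs/2 = 25.5 kHz, folds to fs − 33.2 kHz = 17.8 kHz.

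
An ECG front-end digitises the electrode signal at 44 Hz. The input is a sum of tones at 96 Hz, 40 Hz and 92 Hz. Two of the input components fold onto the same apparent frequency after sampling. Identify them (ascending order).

fs/2 = 22 Hz.
96 Hz mod fs = 8 Hz.
8 Hz ≤ fs/2 = 22 Hz, appears at 8 Hz.
40 Hz > fs/2 = 22 Hz, folds to fs − 40 Hz = 4 Hz.
92 Hz mod fs = 4 Hz.
4 Hz ≤ fs/2 = 22 Hz, appears at 4 Hz.
40 Hz and 92 Hz both map to 4 Hz.

40 Hz, 92 Hz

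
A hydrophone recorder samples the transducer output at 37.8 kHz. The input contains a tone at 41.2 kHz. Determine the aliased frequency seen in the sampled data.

41.2 kHz mod fs = 3.4 kHz.
3.4 kHz ≤ fs/2 = 18.9 kHz, appears at 3.4 kHz.

3.4 kHz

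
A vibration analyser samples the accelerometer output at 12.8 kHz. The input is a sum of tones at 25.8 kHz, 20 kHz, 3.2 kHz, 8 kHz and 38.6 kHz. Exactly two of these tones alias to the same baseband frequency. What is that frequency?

fs/2 = 6.4 kHz.
25.8 kHz mod fs = 0.2 kHz.
0.2 kHz ≤ fs/2 = 6.4 kHz, appears at 0.2 kHz.
20 kHz mod fs = 7.2 kHz.
7.2 kHz > fs/2 = 6.4 kHz, folds to fs − 7.2 kHz = 5.6 kHz.
3.2 kHz ≤ fs/2 = 6.4 kHz, passes unchanged.
8 kHz > fs/2 = 6.4 kHz, folds to fs − 8 kHz = 4.8 kHz.
38.6 kHz mod fs = 0.2 kHz.
0.2 kHz ≤ fs/2 = 6.4 kHz, appears at 0.2 kHz.
25.8 kHz and 38.6 kHz both map to 0.2 kHz.

0.2 kHz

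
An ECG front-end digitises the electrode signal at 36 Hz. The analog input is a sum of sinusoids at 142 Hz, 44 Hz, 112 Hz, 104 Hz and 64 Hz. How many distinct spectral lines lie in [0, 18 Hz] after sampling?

fs/2 = 18 Hz.
142 Hz mod fs = 34 Hz.
34 Hz > fs/2 = 18 Hz, folds to fs − 34 Hz = 2 Hz.
44 Hz mod fs = 8 Hz.
8 Hz ≤ fs/2 = 18 Hz, appears at 8 Hz.
112 Hz mod fs = 4 Hz.
4 Hz ≤ fs/2 = 18 Hz, appears at 4 Hz.
104 Hz mod fs = 32 Hz.
32 Hz > fs/2 = 18 Hz, folds to fs − 32 Hz = 4 Hz.
64 Hz mod fs = 28 Hz.
28 Hz > fs/2 = 18 Hz, folds to fs − 28 Hz = 8 Hz.
Distinct values: {2 Hz, 4 Hz, 8 Hz} → 3.

3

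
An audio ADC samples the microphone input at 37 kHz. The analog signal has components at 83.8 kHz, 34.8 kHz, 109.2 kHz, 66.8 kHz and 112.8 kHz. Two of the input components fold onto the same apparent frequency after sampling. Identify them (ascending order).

fs/2 = 18.5 kHz.
83.8 kHz mod fs = 9.8 kHz.
9.8 kHz ≤ fs/2 = 18.5 kHz, appears at 9.8 kHz.
34.8 kHz > fs/2 = 18.5 kHz, folds to fs − 34.8 kHz = 2.2 kHz.
109.2 kHz mod fs = 35.2 kHz.
35.2 kHz > fs/2 = 18.5 kHz, folds to fs − 35.2 kHz = 1.8 kHz.
66.8 kHz mod fs = 29.8 kHz.
29.8 kHz > fs/2 = 18.5 kHz, folds to fs − 29.8 kHz = 7.2 kHz.
112.8 kHz mod fs = 1.8 kHz.
1.8 kHz ≤ fs/2 = 18.5 kHz, appears at 1.8 kHz.
109.2 kHz and 112.8 kHz both map to 1.8 kHz.

109.2 kHz, 112.8 kHz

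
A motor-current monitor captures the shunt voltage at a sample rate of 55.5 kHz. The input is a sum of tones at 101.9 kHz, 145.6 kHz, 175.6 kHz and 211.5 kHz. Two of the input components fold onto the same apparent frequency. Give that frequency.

9.1 kHz

fs/2 = 27.75 kHz.
101.9 kHz mod fs = 46.4 kHz.
46.4 kHz > fs/2 = 27.75 kHz, folds to fs − 46.4 kHz = 9.1 kHz.
145.6 kHz mod fs = 34.6 kHz.
34.6 kHz > fs/2 = 27.75 kHz, folds to fs − 34.6 kHz = 20.9 kHz.
175.6 kHz mod fs = 9.1 kHz.
9.1 kHz ≤ fs/2 = 27.75 kHz, appears at 9.1 kHz.
211.5 kHz mod fs = 45 kHz.
45 kHz > fs/2 = 27.75 kHz, folds to fs − 45 kHz = 10.5 kHz.
101.9 kHz and 175.6 kHz both map to 9.1 kHz.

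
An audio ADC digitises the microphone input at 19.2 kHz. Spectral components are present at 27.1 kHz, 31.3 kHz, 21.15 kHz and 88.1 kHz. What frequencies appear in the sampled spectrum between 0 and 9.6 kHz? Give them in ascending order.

fs/2 = 9.6 kHz.
27.1 kHz mod fs = 7.9 kHz.
7.9 kHz ≤ fs/2 = 9.6 kHz, appears at 7.9 kHz.
31.3 kHz mod fs = 12.1 kHz.
12.1 kHz > fs/2 = 9.6 kHz, folds to fs − 12.1 kHz = 7.1 kHz.
21.15 kHz mod fs = 1.95 kHz.
1.95 kHz ≤ fs/2 = 9.6 kHz, appears at 1.95 kHz.
88.1 kHz mod fs = 11.3 kHz.
11.3 kHz > fs/2 = 9.6 kHz, folds to fs − 11.3 kHz = 7.9 kHz.
Distinct values: {1.95 kHz, 7.1 kHz, 7.9 kHz}.

1.95 kHz, 7.1 kHz, 7.9 kHz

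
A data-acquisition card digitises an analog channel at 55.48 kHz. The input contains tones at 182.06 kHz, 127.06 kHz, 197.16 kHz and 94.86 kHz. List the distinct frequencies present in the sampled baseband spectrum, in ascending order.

15.62 kHz, 16.1 kHz, 24.76 kHz

fs/2 = 27.74 kHz.
182.06 kHz mod fs = 15.62 kHz.
15.62 kHz ≤ fs/2 = 27.74 kHz, appears at 15.62 kHz.
127.06 kHz mod fs = 16.1 kHz.
16.1 kHz ≤ fs/2 = 27.74 kHz, appears at 16.1 kHz.
197.16 kHz mod fs = 30.72 kHz.
30.72 kHz > fs/2 = 27.74 kHz, folds to fs − 30.72 kHz = 24.76 kHz.
94.86 kHz mod fs = 39.38 kHz.
39.38 kHz > fs/2 = 27.74 kHz, folds to fs − 39.38 kHz = 16.1 kHz.
Distinct values: {15.62 kHz, 16.1 kHz, 24.76 kHz}.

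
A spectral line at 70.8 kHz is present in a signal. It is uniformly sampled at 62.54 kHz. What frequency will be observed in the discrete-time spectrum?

8.26 kHz

70.8 kHz mod fs = 8.26 kHz.
8.26 kHz ≤ fs/2 = 31.27 kHz, appears at 8.26 kHz.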